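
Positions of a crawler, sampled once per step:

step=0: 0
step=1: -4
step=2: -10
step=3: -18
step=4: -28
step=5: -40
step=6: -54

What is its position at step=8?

Successive displacements: -4, -6, -8, -10, -12, -14 — each changes by -2.
step 7: -54 − 16 → -70
step 8: -70 − 18 → -88

-88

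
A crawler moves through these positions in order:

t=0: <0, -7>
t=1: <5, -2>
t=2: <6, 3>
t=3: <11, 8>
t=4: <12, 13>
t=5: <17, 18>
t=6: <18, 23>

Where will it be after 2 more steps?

<24, 33>

Step-to-step displacements: <+5, +5>, <+1, +5>, <+5, +5>, <+1, +5>, <+5, +5>, <+1, +5> — a repeating cycle of length 2.
step 7: apply <+5, +5> → <23, 28>
step 8: apply <+1, +5> → <24, 33>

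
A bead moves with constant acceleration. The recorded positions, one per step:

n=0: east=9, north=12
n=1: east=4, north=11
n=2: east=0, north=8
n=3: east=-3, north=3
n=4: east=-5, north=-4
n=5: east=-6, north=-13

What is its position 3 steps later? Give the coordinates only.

east=-3, north=-52

Successive displacements: (-5, -1), (-4, -3), (-3, -5), (-2, -7), (-1, -9) — each changes by (+1, -2).
step 6: east=-6, north=-13 + (+0, -11) → east=-6, north=-24
step 7: east=-6, north=-24 + (+1, -13) → east=-5, north=-37
step 8: east=-5, north=-37 + (+2, -15) → east=-3, north=-52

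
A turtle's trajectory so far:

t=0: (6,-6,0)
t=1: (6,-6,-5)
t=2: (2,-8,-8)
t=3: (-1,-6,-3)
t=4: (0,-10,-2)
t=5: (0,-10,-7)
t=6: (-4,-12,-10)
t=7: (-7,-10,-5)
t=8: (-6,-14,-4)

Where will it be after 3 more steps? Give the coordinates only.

(-13,-14,-7)

Step-to-step displacements: (+0,+0,-5), (-4,-2,-3), (-3,+2,+5), (+1,-4,+1), (+0,+0,-5), (-4,-2,-3), (-3,+2,+5), (+1,-4,+1) — a repeating cycle of length 4.
step 9: apply (+0,+0,-5) → (-6,-14,-9)
step 10: apply (-4,-2,-3) → (-10,-16,-12)
step 11: apply (-3,+2,+5) → (-13,-14,-7)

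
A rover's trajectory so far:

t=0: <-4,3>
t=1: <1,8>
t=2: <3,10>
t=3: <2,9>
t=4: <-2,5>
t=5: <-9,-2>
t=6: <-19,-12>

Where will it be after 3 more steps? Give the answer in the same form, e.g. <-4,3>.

First differences are <+5,+5>, <+2,+2>, <-1,-1>, <-4,-4>, <-7,-7>, <-10,-10>; their common second difference is <-3,-3> (constant acceleration).
step 7: <-19,-12> + <-13,-13> → <-32,-25>
step 8: <-32,-25> + <-16,-16> → <-48,-41>
step 9: <-48,-41> + <-19,-19> → <-67,-60>

<-67,-60>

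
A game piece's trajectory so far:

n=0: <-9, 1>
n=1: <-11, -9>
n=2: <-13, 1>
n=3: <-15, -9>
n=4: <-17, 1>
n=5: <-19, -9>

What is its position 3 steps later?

First: linear, -2 per step → -25 at step 8.
Second: cycles through 1, -9 every 2 steps. Step 8 lands at position 0 of the cycle → 1.

<-25, 1>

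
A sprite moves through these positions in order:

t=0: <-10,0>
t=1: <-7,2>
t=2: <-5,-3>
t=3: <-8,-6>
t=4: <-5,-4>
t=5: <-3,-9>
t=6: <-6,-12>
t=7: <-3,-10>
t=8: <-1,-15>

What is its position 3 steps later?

Differencing gives <+3,+2>, <+2,-5>, <-3,-3>, <+3,+2>, <+2,-5>, <-3,-3>, <+3,+2>, <+2,-5>. This is the pattern <+3,+2>, <+2,-5>, <-3,-3> repeated.
step 9: apply <-3,-3> → <-4,-18>
step 10: apply <+3,+2> → <-1,-16>
step 11: apply <+2,-5> → <1,-21>

<1,-21>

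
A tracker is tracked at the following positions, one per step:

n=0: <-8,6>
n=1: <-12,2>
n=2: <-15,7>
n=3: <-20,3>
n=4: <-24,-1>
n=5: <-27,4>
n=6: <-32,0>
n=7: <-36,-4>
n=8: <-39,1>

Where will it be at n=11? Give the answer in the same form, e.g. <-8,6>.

Differencing gives <-4,-4>, <-3,+5>, <-5,-4>, <-4,-4>, <-3,+5>, <-5,-4>, <-4,-4>, <-3,+5>. This is the pattern <-4,-4>, <-3,+5>, <-5,-4> repeated.
step 9: apply <-5,-4> → <-44,-3>
step 10: apply <-4,-4> → <-48,-7>
step 11: apply <-3,+5> → <-51,-2>

<-51,-2>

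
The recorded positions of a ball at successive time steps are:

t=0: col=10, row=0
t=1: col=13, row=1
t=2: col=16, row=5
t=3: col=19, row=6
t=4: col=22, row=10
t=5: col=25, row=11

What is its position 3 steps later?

col=34, row=20

The moves between consecutive positions are (+3, +1), (+3, +4), (+3, +1), (+3, +4), (+3, +1); they repeat the 2-cycle [(+3, +1), (+3, +4)].
step 6: apply (+3, +4) → col=28, row=15
step 7: apply (+3, +1) → col=31, row=16
step 8: apply (+3, +4) → col=34, row=20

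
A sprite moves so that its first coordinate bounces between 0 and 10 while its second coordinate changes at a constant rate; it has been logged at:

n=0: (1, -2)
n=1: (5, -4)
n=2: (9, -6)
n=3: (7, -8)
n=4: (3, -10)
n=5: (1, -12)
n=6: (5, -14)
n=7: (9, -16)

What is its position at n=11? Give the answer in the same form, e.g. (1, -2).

(5, -24)

The first coordinate reflects between 0 and 10, moving 4 per step.
  step 8: 9 → 7
  step 9: 7 → 3
  step 10: 3 → 1
  step 11: 1 → 5
The second coordinate changes by -2 each step: at step 11 it is -24.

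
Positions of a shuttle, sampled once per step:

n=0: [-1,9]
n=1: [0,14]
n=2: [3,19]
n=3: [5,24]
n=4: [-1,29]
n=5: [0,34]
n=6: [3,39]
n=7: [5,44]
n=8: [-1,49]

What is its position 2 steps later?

[3,59]

First: cycles through -1, 0, 3, 5 every 4 steps. Step 10 lands at position 2 of the cycle → 3.
Second: linear, +5 per step → 59 at step 10.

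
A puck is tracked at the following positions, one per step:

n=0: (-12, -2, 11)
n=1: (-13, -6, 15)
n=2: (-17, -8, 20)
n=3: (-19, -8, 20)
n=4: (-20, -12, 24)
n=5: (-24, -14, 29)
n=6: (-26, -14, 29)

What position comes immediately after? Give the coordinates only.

(-27, -18, 33)

Differencing gives (-1, -4, +4), (-4, -2, +5), (-2, +0, +0), (-1, -4, +4), (-4, -2, +5), (-2, +0, +0). This is the pattern (-1, -4, +4), (-4, -2, +5), (-2, +0, +0) repeated.
step 7: apply (-1, -4, +4) → (-27, -18, 33)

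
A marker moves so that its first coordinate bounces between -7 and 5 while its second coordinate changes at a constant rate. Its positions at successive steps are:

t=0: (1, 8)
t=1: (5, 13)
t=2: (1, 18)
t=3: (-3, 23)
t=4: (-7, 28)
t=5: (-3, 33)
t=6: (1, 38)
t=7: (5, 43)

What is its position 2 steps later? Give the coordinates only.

(-3, 53)

The first coordinate travels 4 per step and bounces off the walls at -7 and 5.
  step 8: 5 → 1
  step 9: 1 → -3
The second coordinate changes by +5 each step: at step 9 it is 53.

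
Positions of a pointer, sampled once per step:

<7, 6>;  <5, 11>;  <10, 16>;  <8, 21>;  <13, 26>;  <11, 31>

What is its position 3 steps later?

<19, 46>

Differencing gives <-2, +5>, <+5, +5>, <-2, +5>, <+5, +5>, <-2, +5>. This is the pattern <-2, +5>, <+5, +5> repeated.
step 6: apply <+5, +5> → <16, 36>
step 7: apply <-2, +5> → <14, 41>
step 8: apply <+5, +5> → <19, 46>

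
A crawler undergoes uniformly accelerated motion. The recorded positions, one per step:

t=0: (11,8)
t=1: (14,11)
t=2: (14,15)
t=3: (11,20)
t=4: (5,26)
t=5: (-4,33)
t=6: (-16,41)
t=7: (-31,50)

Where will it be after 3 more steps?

(-94,83)

Taking differences between consecutive positions: (+3,+3), (+0,+4), (-3,+5), (-6,+6), (-9,+7), (-12,+8), (-15,+9). These grow by (-3,+1) each step.
step 8: (-31,50) + (-18,+10) → (-49,60)
step 9: (-49,60) + (-21,+11) → (-70,71)
step 10: (-70,71) + (-24,+12) → (-94,83)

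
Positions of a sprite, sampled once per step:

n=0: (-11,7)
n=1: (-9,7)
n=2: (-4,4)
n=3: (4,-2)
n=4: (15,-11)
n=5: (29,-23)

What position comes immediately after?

(46,-38)

Successive displacements: (+2,+0), (+5,-3), (+8,-6), (+11,-9), (+14,-12) — each changes by (+3,-3).
step 6: (29,-23) + (+17,-15) → (46,-38)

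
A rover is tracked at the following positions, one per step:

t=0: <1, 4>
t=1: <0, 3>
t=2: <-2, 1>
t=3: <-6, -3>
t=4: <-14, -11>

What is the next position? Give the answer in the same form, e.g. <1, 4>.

<-30, -27>

The jumps are <-1, -1>, <-2, -2>, <-4, -4>, <-8, -8> — a geometric progression with ratio 2.
step 5: <-14, -11> + <-16, -16> → <-30, -27>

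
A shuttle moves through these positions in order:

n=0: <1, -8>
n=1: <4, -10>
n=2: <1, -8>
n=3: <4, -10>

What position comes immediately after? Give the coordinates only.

<1, -8>

The jumps are <+3, -2>, <-3, +2>, <+3, -2> — a geometric progression with ratio -1.
step 4: <4, -10> + <-3, +2> → <1, -8>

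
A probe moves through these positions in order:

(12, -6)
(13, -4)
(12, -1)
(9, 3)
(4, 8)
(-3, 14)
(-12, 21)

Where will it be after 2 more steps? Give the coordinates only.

Taking differences between consecutive positions: (+1, +2), (-1, +3), (-3, +4), (-5, +5), (-7, +6), (-9, +7). These grow by (-2, +1) each step.
step 7: (-12, 21) + (-11, +8) → (-23, 29)
step 8: (-23, 29) + (-13, +9) → (-36, 38)

(-36, 38)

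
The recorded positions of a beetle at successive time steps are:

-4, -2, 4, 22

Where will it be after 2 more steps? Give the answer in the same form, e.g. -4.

238

Step-to-step displacements: +2, +6, +18; each is 3× the previous.
step 4: 22 + 54 → 76
step 5: 76 + 162 → 238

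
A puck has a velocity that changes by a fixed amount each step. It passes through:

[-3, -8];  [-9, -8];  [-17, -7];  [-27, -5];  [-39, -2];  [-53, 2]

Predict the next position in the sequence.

Successive displacements: [-6, +0], [-8, +1], [-10, +2], [-12, +3], [-14, +4] — each changes by [-2, +1].
step 6: [-53, 2] + [-16, +5] → [-69, 7]

[-69, 7]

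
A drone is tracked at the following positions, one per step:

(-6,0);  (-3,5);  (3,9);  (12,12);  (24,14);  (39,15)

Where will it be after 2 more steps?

Successive displacements: (+3,+5), (+6,+4), (+9,+3), (+12,+2), (+15,+1) — each changes by (+3,-1).
step 6: (39,15) + (+18,+0) → (57,15)
step 7: (57,15) + (+21,-1) → (78,14)

(78,14)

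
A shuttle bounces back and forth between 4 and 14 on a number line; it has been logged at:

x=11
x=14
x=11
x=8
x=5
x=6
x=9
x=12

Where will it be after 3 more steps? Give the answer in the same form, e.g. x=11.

The value reflects between 4 and 14, moving 3 per step.
  step 8: 12 → 13
  step 9: 13 → 10
  step 10: 10 → 7

x=7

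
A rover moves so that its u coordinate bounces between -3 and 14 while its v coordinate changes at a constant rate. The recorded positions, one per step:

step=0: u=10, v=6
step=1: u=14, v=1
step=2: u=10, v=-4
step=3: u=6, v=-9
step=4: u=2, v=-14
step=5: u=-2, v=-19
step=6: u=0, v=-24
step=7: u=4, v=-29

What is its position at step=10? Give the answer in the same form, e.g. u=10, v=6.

u=12, v=-44

The u coordinate travels 4 per step and bounces off the walls at -3 and 14.
  step 8: 4 → 8
  step 9: 8 → 12
  step 10: 12 → 12
The v coordinate changes by -5 each step: at step 10 it is -44.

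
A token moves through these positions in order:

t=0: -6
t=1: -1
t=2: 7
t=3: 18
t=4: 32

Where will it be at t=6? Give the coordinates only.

69

First differences are +5, +8, +11, +14; their common second difference is +3 (constant acceleration).
step 5: 32 + 17 → 49
step 6: 49 + 20 → 69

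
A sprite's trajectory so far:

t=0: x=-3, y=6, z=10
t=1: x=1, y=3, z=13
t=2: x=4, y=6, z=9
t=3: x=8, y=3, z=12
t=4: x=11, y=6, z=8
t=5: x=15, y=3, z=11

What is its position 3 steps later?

Step-to-step displacements: (+4, -3, +3), (+3, +3, -4), (+4, -3, +3), (+3, +3, -4), (+4, -3, +3) — a repeating cycle of length 2.
step 6: apply (+3, +3, -4) → x=18, y=6, z=7
step 7: apply (+4, -3, +3) → x=22, y=3, z=10
step 8: apply (+3, +3, -4) → x=25, y=6, z=6

x=25, y=6, z=6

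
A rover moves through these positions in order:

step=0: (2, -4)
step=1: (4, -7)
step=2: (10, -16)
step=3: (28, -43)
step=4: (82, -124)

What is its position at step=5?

(244, -367)

The jumps are (+2, -3), (+6, -9), (+18, -27), (+54, -81) — a geometric progression with ratio 3.
step 5: (82, -124) + (+162, -243) → (244, -367)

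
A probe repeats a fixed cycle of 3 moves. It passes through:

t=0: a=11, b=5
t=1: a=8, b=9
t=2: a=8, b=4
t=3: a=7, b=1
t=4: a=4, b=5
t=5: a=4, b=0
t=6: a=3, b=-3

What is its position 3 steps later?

Differencing gives (-3,+4), (+0,-5), (-1,-3), (-3,+4), (+0,-5), (-1,-3). This is the pattern (-3,+4), (+0,-5), (-1,-3) repeated.
step 7: apply (-3,+4) → a=0, b=1
step 8: apply (+0,-5) → a=0, b=-4
step 9: apply (-1,-3) → a=-1, b=-7

a=-1, b=-7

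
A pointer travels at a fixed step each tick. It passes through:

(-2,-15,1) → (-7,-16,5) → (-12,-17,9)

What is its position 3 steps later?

Each step adds (-5,-1,+4) to the position.
step 3: (-12,-17,9) + (-5,-1,+4) → (-17,-18,13)
step 4: (-17,-18,13) + (-5,-1,+4) → (-22,-19,17)
step 5: (-22,-19,17) + (-5,-1,+4) → (-27,-20,21)

(-27,-20,21)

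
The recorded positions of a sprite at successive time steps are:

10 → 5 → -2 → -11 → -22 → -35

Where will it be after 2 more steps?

Successive displacements: -5, -7, -9, -11, -13 — each changes by -2.
step 6: -35 − 15 → -50
step 7: -50 − 17 → -67

-67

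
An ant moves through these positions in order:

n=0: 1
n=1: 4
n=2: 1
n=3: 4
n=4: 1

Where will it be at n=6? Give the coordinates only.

The jumps are +3, -3, +3, -3 — a geometric progression with ratio -1.
step 5: 1 + 3 → 4
step 6: 4 − 3 → 1

1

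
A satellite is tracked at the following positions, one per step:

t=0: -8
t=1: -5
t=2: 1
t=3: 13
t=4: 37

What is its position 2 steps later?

Step-to-step displacements: +3, +6, +12, +24; each is 2× the previous.
step 5: 37 + 48 → 85
step 6: 85 + 96 → 181

181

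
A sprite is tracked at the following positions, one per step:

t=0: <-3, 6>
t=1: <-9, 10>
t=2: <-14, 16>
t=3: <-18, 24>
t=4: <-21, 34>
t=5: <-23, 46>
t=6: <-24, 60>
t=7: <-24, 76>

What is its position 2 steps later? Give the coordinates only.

Successive displacements: <-6, +4>, <-5, +6>, <-4, +8>, <-3, +10>, <-2, +12>, <-1, +14>, <+0, +16> — each changes by <+1, +2>.
step 8: <-24, 76> + <+1, +18> → <-23, 94>
step 9: <-23, 94> + <+2, +20> → <-21, 114>

<-21, 114>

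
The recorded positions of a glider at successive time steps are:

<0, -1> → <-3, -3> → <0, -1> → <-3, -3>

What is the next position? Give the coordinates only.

Step-to-step displacements: <-3, -2>, <+3, +2>, <-3, -2>; each is -1× the previous.
step 4: <-3, -3> + <+3, +2> → <0, -1>

<0, -1>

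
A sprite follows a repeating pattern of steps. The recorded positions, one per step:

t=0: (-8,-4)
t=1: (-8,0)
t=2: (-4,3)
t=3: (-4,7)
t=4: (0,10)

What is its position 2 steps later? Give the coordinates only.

(4,17)

The moves between consecutive positions are (+0,+4), (+4,+3), (+0,+4), (+4,+3); they repeat the 2-cycle [(+0,+4), (+4,+3)].
step 5: apply (+0,+4) → (0,14)
step 6: apply (+4,+3) → (4,17)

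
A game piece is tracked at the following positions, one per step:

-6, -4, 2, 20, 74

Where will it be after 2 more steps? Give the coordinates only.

722

The jumps are +2, +6, +18, +54 — a geometric progression with ratio 3.
step 5: 74 + 162 → 236
step 6: 236 + 486 → 722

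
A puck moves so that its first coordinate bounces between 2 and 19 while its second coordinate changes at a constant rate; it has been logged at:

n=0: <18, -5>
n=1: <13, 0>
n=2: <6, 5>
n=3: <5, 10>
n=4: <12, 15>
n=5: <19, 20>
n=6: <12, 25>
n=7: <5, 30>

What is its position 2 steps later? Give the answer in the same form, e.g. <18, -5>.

<13, 40>

The first coordinate travels 7 per step and bounces off the walls at 2 and 19.
  step 8: 5 → 6
  step 9: 6 → 13
The second coordinate changes by +5 each step: at step 9 it is 40.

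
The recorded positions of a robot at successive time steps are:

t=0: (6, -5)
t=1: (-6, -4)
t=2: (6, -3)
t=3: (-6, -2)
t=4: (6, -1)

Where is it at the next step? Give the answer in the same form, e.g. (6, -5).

(-6, 0)

The first coordinate repeats the cycle [6, -6] with period 2; step 5 mod 2 = 1, giving -6.
The second coordinate changes by +1 each step, so at step 5 it is -5 + 5·(1) = 0.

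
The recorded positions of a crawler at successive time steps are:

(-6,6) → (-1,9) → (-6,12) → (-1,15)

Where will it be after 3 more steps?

First: cycles through -6, -1 every 2 steps. Step 6 lands at position 0 of the cycle → -6.
Second: linear, +3 per step → 24 at step 6.

(-6,24)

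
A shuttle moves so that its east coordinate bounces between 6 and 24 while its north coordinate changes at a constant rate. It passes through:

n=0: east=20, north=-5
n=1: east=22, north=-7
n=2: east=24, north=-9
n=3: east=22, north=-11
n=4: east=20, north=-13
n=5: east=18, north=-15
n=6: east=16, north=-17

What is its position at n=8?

east=12, north=-21

The east coordinate travels 2 per step and bounces off the walls at 6 and 24.
  step 7: 16 → 14
  step 8: 14 → 12
The north coordinate changes by -2 each step: at step 8 it is -21.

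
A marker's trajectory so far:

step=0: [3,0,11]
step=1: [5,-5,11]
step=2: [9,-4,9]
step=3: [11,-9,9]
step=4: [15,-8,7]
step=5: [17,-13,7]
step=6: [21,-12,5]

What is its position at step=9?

[29,-21,3]

Step-to-step displacements: [+2,-5,+0], [+4,+1,-2], [+2,-5,+0], [+4,+1,-2], [+2,-5,+0], [+4,+1,-2] — a repeating cycle of length 2.
step 7: apply [+2,-5,+0] → [23,-17,5]
step 8: apply [+4,+1,-2] → [27,-16,3]
step 9: apply [+2,-5,+0] → [29,-21,3]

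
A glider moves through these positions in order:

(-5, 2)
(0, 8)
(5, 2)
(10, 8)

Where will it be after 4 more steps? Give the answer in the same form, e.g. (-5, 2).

(30, 8)

First: linear, +5 per step → 30 at step 7.
Second: cycles through 2, 8 every 2 steps. Step 7 lands at position 1 of the cycle → 8.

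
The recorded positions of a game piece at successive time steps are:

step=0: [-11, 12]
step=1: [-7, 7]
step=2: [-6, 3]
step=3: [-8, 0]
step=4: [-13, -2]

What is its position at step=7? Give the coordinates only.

Successive displacements: [+4, -5], [+1, -4], [-2, -3], [-5, -2] — each changes by [-3, +1].
step 5: [-13, -2] + [-8, -1] → [-21, -3]
step 6: [-21, -3] + [-11, +0] → [-32, -3]
step 7: [-32, -3] + [-14, +1] → [-46, -2]

[-46, -2]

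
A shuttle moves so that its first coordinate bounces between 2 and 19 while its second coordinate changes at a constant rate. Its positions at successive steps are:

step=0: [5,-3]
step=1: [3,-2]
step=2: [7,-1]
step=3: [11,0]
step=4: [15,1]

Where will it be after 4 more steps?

The first coordinate travels 4 per step and bounces off the walls at 2 and 19.
  step 5: 15 → 19
  step 6: 19 → 15
  step 7: 15 → 11
  step 8: 11 → 7
The second coordinate changes by +1 each step: at step 8 it is 5.

[7,5]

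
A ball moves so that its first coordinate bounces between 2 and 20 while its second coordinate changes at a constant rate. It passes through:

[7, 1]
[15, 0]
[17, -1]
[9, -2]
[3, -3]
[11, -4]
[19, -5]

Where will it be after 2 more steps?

[5, -7]

The first coordinate reflects between 2 and 20, moving 8 per step.
  step 7: 19 → 13
  step 8: 13 → 5
The second coordinate changes by -1 each step: at step 8 it is -7.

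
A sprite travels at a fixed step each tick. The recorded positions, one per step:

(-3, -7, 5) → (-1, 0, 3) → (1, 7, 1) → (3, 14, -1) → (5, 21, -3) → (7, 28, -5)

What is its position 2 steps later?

(11, 42, -9)

The position changes by (+2, +7, -2) every step.
step 6: (7, 28, -5) + (+2, +7, -2) → (9, 35, -7)
step 7: (9, 35, -7) + (+2, +7, -2) → (11, 42, -9)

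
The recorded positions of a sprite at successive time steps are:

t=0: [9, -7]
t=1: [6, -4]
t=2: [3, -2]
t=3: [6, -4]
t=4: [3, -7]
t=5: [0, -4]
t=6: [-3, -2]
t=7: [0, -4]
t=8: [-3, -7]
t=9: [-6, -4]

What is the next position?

[-9, -2]

Step-to-step displacements: [-3, +3], [-3, +2], [+3, -2], [-3, -3], [-3, +3], [-3, +2], [+3, -2], [-3, -3], [-3, +3] — a repeating cycle of length 4.
step 10: apply [-3, +2] → [-9, -2]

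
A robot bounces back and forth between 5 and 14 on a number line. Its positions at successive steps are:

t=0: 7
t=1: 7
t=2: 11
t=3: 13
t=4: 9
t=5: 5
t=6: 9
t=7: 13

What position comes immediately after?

11

The value travels 4 per step and bounces off the walls at 5 and 14.
  step 8: 13 → 11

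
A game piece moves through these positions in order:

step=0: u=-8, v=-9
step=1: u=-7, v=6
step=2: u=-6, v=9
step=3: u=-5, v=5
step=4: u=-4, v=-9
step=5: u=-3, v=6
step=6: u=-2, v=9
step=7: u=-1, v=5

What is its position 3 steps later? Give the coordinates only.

U: linear, +1 per step → 2 at step 10.
V: cycles through -9, 6, 9, 5 every 4 steps. Step 10 lands at position 2 of the cycle → 9.

u=2, v=9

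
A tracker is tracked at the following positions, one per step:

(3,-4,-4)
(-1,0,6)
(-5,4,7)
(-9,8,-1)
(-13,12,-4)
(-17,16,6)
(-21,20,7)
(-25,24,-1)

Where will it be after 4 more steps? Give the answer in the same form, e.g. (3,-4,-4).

(-41,40,-1)

First: linear, -4 per step → -41 at step 11.
Second: linear, +4 per step → 40 at step 11.
Third: cycles through -4, 6, 7, -1 every 4 steps. Step 11 lands at position 3 of the cycle → -1.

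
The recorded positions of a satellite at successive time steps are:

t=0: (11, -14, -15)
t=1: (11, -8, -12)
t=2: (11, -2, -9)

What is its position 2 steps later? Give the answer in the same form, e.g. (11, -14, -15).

(11, 10, -3)

The position changes by (+0, +6, +3) every step.
step 3: (11, -2, -9) + (+0, +6, +3) → (11, 4, -6)
step 4: (11, 4, -6) + (+0, +6, +3) → (11, 10, -3)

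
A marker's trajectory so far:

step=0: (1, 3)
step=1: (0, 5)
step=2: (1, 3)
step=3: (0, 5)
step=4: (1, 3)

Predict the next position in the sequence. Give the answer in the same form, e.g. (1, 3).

(0, 5)

Step-to-step displacements: (-1, +2), (+1, -2), (-1, +2), (+1, -2); each is -1× the previous.
step 5: (1, 3) + (-1, +2) → (0, 5)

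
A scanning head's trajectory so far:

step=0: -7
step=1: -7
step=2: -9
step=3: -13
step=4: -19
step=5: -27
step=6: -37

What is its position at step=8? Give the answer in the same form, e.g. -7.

Taking differences between consecutive positions: +0, -2, -4, -6, -8, -10. These grow by -2 each step.
step 7: -37 − 12 → -49
step 8: -49 − 14 → -63

-63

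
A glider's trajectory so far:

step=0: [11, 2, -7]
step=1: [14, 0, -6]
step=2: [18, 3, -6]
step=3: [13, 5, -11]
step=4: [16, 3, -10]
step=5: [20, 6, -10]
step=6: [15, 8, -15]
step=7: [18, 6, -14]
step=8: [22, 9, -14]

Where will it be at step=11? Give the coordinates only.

Differencing gives [+3, -2, +1], [+4, +3, +0], [-5, +2, -5], [+3, -2, +1], [+4, +3, +0], [-5, +2, -5], [+3, -2, +1], [+4, +3, +0]. This is the pattern [+3, -2, +1], [+4, +3, +0], [-5, +2, -5] repeated.
step 9: apply [-5, +2, -5] → [17, 11, -19]
step 10: apply [+3, -2, +1] → [20, 9, -18]
step 11: apply [+4, +3, +0] → [24, 12, -18]

[24, 12, -18]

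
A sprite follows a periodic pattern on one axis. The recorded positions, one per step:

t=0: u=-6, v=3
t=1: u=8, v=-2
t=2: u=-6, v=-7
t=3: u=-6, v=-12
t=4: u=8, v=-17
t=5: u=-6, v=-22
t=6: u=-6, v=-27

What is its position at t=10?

u=8, v=-47

U: cycles through -6, 8, -6 every 3 steps. Step 10 lands at position 1 of the cycle → 8.
V: linear, -5 per step → -47 at step 10.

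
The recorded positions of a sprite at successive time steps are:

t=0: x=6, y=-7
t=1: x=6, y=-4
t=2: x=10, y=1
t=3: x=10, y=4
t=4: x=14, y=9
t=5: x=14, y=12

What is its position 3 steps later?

x=22, y=25

Differencing gives (+0, +3), (+4, +5), (+0, +3), (+4, +5), (+0, +3). This is the pattern (+0, +3), (+4, +5) repeated.
step 6: apply (+4, +5) → x=18, y=17
step 7: apply (+0, +3) → x=18, y=20
step 8: apply (+4, +5) → x=22, y=25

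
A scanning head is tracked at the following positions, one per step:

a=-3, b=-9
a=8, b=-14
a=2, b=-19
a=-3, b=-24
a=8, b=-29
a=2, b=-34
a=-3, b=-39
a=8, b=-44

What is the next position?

A: cycles through -3, 8, 2 every 3 steps. Step 8 lands at position 2 of the cycle → 2.
B: linear, -5 per step → -49 at step 8.

a=2, b=-49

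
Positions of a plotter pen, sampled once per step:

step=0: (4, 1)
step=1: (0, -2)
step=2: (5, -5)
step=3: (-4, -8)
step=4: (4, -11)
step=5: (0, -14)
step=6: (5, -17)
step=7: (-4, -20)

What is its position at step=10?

(5, -29)

First: cycles through 4, 0, 5, -4 every 4 steps. Step 10 lands at position 2 of the cycle → 5.
Second: linear, -3 per step → -29 at step 10.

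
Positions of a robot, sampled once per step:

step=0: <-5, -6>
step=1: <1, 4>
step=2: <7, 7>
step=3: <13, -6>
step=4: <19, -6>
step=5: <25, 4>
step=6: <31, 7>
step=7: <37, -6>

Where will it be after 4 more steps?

The first coordinate changes by +6 each step, so at step 11 it is -5 + 11·(6) = 61.
The second coordinate repeats the cycle [-6, 4, 7, -6] with period 4; step 11 mod 4 = 3, giving -6.

<61, -6>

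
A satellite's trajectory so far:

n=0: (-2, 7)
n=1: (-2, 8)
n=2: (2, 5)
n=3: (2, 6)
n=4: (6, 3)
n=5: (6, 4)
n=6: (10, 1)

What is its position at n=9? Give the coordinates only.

Step-to-step displacements: (+0, +1), (+4, -3), (+0, +1), (+4, -3), (+0, +1), (+4, -3) — a repeating cycle of length 2.
step 7: apply (+0, +1) → (10, 2)
step 8: apply (+4, -3) → (14, -1)
step 9: apply (+0, +1) → (14, 0)

(14, 0)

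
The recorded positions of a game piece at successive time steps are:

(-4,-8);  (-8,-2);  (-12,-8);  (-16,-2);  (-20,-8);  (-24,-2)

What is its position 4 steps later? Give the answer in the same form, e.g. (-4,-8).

(-40,-2)

First: linear, -4 per step → -40 at step 9.
Second: cycles through -8, -2 every 2 steps. Step 9 lands at position 1 of the cycle → -2.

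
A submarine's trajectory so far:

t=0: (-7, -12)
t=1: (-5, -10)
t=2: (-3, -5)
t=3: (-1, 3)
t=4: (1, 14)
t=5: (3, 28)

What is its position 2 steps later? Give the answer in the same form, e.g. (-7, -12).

(7, 65)

Taking differences between consecutive positions: (+2, +2), (+2, +5), (+2, +8), (+2, +11), (+2, +14). These grow by (+0, +3) each step.
step 6: (3, 28) + (+2, +17) → (5, 45)
step 7: (5, 45) + (+2, +20) → (7, 65)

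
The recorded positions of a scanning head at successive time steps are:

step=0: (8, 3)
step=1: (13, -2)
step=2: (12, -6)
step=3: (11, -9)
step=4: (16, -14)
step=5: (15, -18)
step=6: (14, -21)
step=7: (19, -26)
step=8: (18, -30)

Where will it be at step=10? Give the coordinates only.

(22, -38)

Differencing gives (+5, -5), (-1, -4), (-1, -3), (+5, -5), (-1, -4), (-1, -3), (+5, -5), (-1, -4). This is the pattern (+5, -5), (-1, -4), (-1, -3) repeated.
step 9: apply (-1, -3) → (17, -33)
step 10: apply (+5, -5) → (22, -38)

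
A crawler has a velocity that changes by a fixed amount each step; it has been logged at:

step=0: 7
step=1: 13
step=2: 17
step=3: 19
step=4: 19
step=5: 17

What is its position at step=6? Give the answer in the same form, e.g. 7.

13

Successive displacements: +6, +4, +2, +0, -2 — each changes by -2.
step 6: 17 − 4 → 13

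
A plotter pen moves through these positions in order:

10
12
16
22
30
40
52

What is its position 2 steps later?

82

First differences are +2, +4, +6, +8, +10, +12; their common second difference is +2 (constant acceleration).
step 7: 52 + 14 → 66
step 8: 66 + 16 → 82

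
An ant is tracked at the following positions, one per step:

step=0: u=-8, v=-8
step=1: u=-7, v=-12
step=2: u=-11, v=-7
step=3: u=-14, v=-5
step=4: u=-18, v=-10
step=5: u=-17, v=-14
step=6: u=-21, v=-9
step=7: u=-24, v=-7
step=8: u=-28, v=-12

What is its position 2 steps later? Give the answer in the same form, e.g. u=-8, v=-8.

The moves between consecutive positions are (+1, -4), (-4, +5), (-3, +2), (-4, -5), (+1, -4), (-4, +5), (-3, +2), (-4, -5); they repeat the 4-cycle [(+1, -4), (-4, +5), (-3, +2), (-4, -5)].
step 9: apply (+1, -4) → u=-27, v=-16
step 10: apply (-4, +5) → u=-31, v=-11

u=-31, v=-11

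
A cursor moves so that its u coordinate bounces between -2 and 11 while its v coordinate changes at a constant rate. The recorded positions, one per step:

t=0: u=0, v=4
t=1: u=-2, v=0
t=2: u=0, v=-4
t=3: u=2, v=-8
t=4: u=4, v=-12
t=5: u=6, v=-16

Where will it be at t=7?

The u coordinate reflects between -2 and 11, moving 2 per step.
  step 6: 6 → 8
  step 7: 8 → 10
The v coordinate changes by -4 each step: at step 7 it is -24.

u=10, v=-24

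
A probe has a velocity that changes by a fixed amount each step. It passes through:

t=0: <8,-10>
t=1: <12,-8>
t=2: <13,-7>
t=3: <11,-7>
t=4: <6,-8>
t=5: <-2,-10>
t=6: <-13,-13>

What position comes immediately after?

<-27,-17>

Taking differences between consecutive positions: <+4,+2>, <+1,+1>, <-2,+0>, <-5,-1>, <-8,-2>, <-11,-3>. These grow by <-3,-1> each step.
step 7: <-13,-13> + <-14,-4> → <-27,-17>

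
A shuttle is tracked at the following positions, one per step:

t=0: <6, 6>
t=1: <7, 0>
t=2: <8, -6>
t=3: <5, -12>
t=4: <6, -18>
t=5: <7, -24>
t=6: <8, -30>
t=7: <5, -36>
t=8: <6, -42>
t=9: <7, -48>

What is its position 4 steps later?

<7, -72>

First: cycles through 6, 7, 8, 5 every 4 steps. Step 13 lands at position 1 of the cycle → 7.
Second: linear, -6 per step → -72 at step 13.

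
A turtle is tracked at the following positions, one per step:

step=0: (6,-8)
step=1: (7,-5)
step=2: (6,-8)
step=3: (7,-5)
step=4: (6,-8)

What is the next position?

The jumps are (+1,+3), (-1,-3), (+1,+3), (-1,-3) — a geometric progression with ratio -1.
step 5: (6,-8) + (+1,+3) → (7,-5)

(7,-5)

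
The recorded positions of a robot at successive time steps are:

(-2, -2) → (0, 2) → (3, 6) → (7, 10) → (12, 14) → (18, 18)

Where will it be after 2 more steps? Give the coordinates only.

(33, 26)

Successive displacements: (+2, +4), (+3, +4), (+4, +4), (+5, +4), (+6, +4) — each changes by (+1, +0).
step 6: (18, 18) + (+7, +4) → (25, 22)
step 7: (25, 22) + (+8, +4) → (33, 26)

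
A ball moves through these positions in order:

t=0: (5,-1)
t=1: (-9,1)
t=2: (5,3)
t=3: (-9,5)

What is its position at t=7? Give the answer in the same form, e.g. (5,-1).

(-9,13)

First: cycles through 5, -9 every 2 steps. Step 7 lands at position 1 of the cycle → -9.
Second: linear, +2 per step → 13 at step 7.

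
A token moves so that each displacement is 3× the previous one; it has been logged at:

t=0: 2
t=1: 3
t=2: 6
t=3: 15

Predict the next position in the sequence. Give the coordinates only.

Consecutive displacements +1, +3, +9 scale by a factor of 3 each step.
step 4: 15 + 27 → 42

42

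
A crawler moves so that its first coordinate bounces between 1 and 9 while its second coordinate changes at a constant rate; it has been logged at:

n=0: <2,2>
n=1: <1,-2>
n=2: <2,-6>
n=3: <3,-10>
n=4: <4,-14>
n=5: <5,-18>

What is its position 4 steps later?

The first coordinate travels 1 per step and bounces off the walls at 1 and 9.
  step 6: 5 → 6
  step 7: 6 → 7
  step 8: 7 → 8
  step 9: 8 → 9
The second coordinate changes by -4 each step: at step 9 it is -34.

<9,-34>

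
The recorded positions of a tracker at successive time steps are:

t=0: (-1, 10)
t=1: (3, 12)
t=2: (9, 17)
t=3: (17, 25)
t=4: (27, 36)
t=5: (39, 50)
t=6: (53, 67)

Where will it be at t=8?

(87, 110)

Successive displacements: (+4, +2), (+6, +5), (+8, +8), (+10, +11), (+12, +14), (+14, +17) — each changes by (+2, +3).
step 7: (53, 67) + (+16, +20) → (69, 87)
step 8: (69, 87) + (+18, +23) → (87, 110)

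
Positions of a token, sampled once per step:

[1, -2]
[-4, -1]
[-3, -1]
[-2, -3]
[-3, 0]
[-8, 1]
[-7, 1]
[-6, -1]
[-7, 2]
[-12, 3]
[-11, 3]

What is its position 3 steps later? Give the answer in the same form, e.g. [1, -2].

[-16, 5]

The moves between consecutive positions are [-5, +1], [+1, +0], [+1, -2], [-1, +3], [-5, +1], [+1, +0], [+1, -2], [-1, +3], [-5, +1], [+1, +0]; they repeat the 4-cycle [[-5, +1], [+1, +0], [+1, -2], [-1, +3]].
step 11: apply [+1, -2] → [-10, 1]
step 12: apply [-1, +3] → [-11, 4]
step 13: apply [-5, +1] → [-16, 5]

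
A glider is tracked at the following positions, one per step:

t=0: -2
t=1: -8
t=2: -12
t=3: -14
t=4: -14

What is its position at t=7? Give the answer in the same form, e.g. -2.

-2

First differences are -6, -4, -2, +0; their common second difference is +2 (constant acceleration).
step 5: -14 + 2 → -12
step 6: -12 + 4 → -8
step 7: -8 + 6 → -2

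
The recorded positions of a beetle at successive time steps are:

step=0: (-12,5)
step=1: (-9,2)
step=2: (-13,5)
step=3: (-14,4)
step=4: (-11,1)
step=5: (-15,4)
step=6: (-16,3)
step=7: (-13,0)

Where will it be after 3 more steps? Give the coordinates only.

Differencing gives (+3,-3), (-4,+3), (-1,-1), (+3,-3), (-4,+3), (-1,-1), (+3,-3). This is the pattern (+3,-3), (-4,+3), (-1,-1) repeated.
step 8: apply (-4,+3) → (-17,3)
step 9: apply (-1,-1) → (-18,2)
step 10: apply (+3,-3) → (-15,-1)

(-15,-1)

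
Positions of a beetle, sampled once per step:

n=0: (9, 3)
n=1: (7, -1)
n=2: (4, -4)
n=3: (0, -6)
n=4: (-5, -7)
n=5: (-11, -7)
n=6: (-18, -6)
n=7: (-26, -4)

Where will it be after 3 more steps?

Successive displacements: (-2, -4), (-3, -3), (-4, -2), (-5, -1), (-6, +0), (-7, +1), (-8, +2) — each changes by (-1, +1).
step 8: (-26, -4) + (-9, +3) → (-35, -1)
step 9: (-35, -1) + (-10, +4) → (-45, 3)
step 10: (-45, 3) + (-11, +5) → (-56, 8)

(-56, 8)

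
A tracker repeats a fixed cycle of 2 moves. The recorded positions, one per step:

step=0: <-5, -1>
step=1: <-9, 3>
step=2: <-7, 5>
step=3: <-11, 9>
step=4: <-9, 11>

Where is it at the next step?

The moves between consecutive positions are <-4, +4>, <+2, +2>, <-4, +4>, <+2, +2>; they repeat the 2-cycle [<-4, +4>, <+2, +2>].
step 5: apply <-4, +4> → <-13, 15>

<-13, 15>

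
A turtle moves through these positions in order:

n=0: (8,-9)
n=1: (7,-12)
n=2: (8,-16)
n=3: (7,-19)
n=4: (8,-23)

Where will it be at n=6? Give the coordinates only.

(8,-30)

Differencing gives (-1,-3), (+1,-4), (-1,-3), (+1,-4). This is the pattern (-1,-3), (+1,-4) repeated.
step 5: apply (-1,-3) → (7,-26)
step 6: apply (+1,-4) → (8,-30)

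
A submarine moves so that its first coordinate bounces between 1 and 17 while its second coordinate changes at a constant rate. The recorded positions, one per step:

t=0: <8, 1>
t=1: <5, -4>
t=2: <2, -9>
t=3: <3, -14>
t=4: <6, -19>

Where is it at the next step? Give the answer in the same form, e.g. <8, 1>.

The first coordinate reflects between 1 and 17, moving 3 per step.
  step 5: 6 → 9
The second coordinate changes by -5 each step: at step 5 it is -24.

<9, -24>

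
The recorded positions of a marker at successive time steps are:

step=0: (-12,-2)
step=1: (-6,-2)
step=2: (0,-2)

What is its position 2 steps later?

Each step adds (+6,+0) to the position.
step 3: (0,-2) + (+6,+0) → (6,-2)
step 4: (6,-2) + (+6,+0) → (12,-2)

(12,-2)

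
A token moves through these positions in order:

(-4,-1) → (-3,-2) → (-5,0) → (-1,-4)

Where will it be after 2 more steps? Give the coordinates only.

(7,-12)

The jumps are (+1,-1), (-2,+2), (+4,-4) — a geometric progression with ratio -2.
step 4: (-1,-4) + (-8,+8) → (-9,4)
step 5: (-9,4) + (+16,-16) → (7,-12)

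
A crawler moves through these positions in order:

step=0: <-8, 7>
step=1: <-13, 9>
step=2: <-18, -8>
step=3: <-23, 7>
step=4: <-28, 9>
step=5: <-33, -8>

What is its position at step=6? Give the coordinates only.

The first coordinate changes by -5 each step, so at step 6 it is -8 + 6·(-5) = -38.
The second coordinate repeats the cycle [7, 9, -8] with period 3; step 6 mod 3 = 0, giving 7.

<-38, 7>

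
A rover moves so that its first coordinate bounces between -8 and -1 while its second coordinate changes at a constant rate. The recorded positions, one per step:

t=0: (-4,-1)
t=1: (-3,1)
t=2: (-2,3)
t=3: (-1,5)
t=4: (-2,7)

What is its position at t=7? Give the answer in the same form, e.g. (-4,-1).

The first coordinate travels 1 per step and bounces off the walls at -8 and -1.
  step 5: -2 → -3
  step 6: -3 → -4
  step 7: -4 → -5
The second coordinate changes by +2 each step: at step 7 it is 13.

(-5,13)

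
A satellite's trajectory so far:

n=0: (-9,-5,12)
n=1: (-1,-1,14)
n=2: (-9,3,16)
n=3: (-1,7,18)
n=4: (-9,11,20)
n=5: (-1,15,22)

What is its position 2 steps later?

(-1,23,26)

First: cycles through -9, -1 every 2 steps. Step 7 lands at position 1 of the cycle → -1.
Second: linear, +4 per step → 23 at step 7.
Third: linear, +2 per step → 26 at step 7.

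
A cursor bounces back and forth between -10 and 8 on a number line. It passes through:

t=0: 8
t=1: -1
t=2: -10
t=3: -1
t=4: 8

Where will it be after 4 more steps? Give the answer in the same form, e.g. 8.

8

The value travels 9 per step and bounces off the walls at -10 and 8.
  step 5: 8 → -1
  step 6: -1 → -10
  step 7: -10 → -1
  step 8: -1 → 8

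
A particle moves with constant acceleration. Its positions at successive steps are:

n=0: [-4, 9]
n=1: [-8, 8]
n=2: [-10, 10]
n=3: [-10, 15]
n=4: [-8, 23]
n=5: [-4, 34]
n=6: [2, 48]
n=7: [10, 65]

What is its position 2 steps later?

Successive displacements: [-4, -1], [-2, +2], [+0, +5], [+2, +8], [+4, +11], [+6, +14], [+8, +17] — each changes by [+2, +3].
step 8: [10, 65] + [+10, +20] → [20, 85]
step 9: [20, 85] + [+12, +23] → [32, 108]

[32, 108]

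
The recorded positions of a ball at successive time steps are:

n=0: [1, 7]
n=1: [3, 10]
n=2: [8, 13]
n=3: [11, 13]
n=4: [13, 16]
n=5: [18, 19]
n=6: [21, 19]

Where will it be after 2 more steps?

[28, 25]

Step-to-step displacements: [+2, +3], [+5, +3], [+3, +0], [+2, +3], [+5, +3], [+3, +0] — a repeating cycle of length 3.
step 7: apply [+2, +3] → [23, 22]
step 8: apply [+5, +3] → [28, 25]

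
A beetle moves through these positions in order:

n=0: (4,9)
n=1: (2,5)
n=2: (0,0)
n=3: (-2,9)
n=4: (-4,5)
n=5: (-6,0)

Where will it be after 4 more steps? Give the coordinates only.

(-14,9)

The first coordinate changes by -2 each step, so at step 9 it is 4 + 9·(-2) = -14.
The second coordinate repeats the cycle [9, 5, 0] with period 3; step 9 mod 3 = 0, giving 9.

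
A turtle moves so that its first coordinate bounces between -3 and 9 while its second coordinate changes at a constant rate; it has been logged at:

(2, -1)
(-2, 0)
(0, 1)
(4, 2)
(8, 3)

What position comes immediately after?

The first coordinate travels 4 per step and bounces off the walls at -3 and 9.
  step 5: 8 → 6
The second coordinate changes by +1 each step: at step 5 it is 4.

(6, 4)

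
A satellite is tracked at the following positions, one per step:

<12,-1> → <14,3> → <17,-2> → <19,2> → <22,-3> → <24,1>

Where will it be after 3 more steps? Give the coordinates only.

Step-to-step displacements: <+2,+4>, <+3,-5>, <+2,+4>, <+3,-5>, <+2,+4> — a repeating cycle of length 2.
step 6: apply <+3,-5> → <27,-4>
step 7: apply <+2,+4> → <29,0>
step 8: apply <+3,-5> → <32,-5>

<32,-5>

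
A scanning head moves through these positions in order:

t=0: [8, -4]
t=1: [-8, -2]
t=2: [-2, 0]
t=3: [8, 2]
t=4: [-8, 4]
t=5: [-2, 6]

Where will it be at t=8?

[-2, 12]

First: cycles through 8, -8, -2 every 3 steps. Step 8 lands at position 2 of the cycle → -2.
Second: linear, +2 per step → 12 at step 8.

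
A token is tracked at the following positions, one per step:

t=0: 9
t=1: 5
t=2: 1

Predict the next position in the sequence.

Each step adds -4 to the position.
step 3: 1 − 4 → -3

-3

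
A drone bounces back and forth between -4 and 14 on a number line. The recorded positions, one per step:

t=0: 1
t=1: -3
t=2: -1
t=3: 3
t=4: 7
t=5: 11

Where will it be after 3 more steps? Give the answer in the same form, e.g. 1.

The value reflects between -4 and 14, moving 4 per step.
  step 6: 11 → 13
  step 7: 13 → 9
  step 8: 9 → 5

5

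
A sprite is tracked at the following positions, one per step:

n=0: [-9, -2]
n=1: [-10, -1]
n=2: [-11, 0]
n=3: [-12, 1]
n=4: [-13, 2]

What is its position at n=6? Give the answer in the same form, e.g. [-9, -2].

[-15, 4]

The position changes by [-1, +1] every step.
step 5: [-13, 2] + [-1, +1] → [-14, 3]
step 6: [-14, 3] + [-1, +1] → [-15, 4]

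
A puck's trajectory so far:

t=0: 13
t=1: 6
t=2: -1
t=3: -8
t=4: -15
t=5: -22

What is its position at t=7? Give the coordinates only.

-36

The position changes by -7 every step.
step 6: -22 − 7 → -29
step 7: -29 − 7 → -36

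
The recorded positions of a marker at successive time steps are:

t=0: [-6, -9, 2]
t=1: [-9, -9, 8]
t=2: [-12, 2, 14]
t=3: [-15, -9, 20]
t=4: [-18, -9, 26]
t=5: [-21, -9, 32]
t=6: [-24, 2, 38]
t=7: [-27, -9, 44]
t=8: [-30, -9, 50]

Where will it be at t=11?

The first coordinate changes by -3 each step, so at step 11 it is -6 + 11·(-3) = -39.
The second coordinate repeats the cycle [-9, -9, 2, -9] with period 4; step 11 mod 4 = 3, giving -9.
The third coordinate changes by +6 each step, so at step 11 it is 2 + 11·(6) = 68.

[-39, -9, 68]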